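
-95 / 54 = -1.76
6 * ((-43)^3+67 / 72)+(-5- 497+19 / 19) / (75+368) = -2535931603 / 5316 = -477037.55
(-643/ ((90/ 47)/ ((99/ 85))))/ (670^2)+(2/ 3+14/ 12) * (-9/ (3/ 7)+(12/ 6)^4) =-10494034793/ 1144695000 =-9.17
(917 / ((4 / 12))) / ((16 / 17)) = 46767 / 16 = 2922.94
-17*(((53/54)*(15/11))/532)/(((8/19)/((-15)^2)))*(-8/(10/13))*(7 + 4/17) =2118675/1232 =1719.70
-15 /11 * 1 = -15 /11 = -1.36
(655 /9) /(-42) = -655 /378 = -1.73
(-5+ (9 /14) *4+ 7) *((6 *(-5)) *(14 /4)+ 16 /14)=-474.78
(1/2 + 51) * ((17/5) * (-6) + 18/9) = -4738/5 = -947.60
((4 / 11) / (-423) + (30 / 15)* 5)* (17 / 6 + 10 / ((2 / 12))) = 8770151 / 13959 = 628.28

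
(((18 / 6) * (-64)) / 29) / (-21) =64 / 203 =0.32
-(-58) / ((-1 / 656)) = -38048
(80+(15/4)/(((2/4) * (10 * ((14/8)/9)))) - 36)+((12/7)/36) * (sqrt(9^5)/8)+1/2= 49.80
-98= -98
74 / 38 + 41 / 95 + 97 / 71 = 25261 / 6745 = 3.75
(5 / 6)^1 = 5 / 6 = 0.83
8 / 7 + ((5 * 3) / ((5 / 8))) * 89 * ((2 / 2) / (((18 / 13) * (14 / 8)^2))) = 74216 / 147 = 504.87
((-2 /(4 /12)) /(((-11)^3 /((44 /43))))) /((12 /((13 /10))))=13 /26015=0.00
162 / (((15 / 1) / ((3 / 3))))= 54 / 5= 10.80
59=59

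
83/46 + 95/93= 12089/4278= 2.83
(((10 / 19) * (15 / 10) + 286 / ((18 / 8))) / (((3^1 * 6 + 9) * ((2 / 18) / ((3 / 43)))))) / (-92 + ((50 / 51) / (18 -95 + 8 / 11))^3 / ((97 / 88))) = -0.03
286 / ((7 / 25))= 7150 / 7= 1021.43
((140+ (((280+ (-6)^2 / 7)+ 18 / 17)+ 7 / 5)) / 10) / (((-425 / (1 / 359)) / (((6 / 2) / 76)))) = -763269 / 68994415000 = -0.00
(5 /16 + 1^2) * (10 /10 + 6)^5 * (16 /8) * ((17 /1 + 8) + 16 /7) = 9630411 /8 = 1203801.38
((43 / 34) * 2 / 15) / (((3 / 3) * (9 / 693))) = 3311 / 255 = 12.98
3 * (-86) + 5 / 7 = -1801 / 7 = -257.29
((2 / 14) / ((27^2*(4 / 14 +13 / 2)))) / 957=0.00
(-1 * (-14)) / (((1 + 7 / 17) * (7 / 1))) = 17 / 12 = 1.42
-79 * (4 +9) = -1027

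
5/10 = 1/2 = 0.50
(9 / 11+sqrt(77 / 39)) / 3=3 / 11+sqrt(3003) / 117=0.74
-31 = -31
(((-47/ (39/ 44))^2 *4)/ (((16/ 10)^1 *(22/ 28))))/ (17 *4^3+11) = 1943920/ 238797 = 8.14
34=34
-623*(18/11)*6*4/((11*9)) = -29904/121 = -247.14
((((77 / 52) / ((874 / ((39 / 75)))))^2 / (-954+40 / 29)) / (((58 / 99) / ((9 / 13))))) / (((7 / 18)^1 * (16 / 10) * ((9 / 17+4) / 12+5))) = -0.00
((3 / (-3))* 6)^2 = 36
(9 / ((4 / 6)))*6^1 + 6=87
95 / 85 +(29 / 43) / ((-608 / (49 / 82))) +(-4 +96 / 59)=-2700479535 / 2150239424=-1.26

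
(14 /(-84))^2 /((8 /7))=7 /288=0.02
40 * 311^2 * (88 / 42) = 170228960 / 21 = 8106140.95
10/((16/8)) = 5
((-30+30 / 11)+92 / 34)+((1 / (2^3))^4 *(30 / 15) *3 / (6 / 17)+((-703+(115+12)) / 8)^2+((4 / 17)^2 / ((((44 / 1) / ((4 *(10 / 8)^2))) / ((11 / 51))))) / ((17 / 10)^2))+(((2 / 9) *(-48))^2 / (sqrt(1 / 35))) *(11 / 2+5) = 990195352574849 / 191919230976+3584 *sqrt(35) / 3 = 12227.18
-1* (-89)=89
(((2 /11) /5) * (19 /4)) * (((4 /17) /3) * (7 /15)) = 266 /42075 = 0.01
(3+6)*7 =63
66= 66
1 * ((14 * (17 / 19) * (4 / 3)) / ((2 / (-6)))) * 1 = -952 / 19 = -50.11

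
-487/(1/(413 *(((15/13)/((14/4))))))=-861990/13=-66306.92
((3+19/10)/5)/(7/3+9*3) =147/4400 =0.03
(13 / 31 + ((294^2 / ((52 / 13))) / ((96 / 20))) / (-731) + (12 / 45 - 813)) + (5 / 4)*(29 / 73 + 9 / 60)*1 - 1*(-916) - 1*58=40.21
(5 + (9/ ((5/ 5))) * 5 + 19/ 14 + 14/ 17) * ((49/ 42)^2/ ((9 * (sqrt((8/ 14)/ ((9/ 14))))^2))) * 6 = 86933/ 1632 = 53.27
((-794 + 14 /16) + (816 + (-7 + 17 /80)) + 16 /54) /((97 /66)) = 389279 /34920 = 11.15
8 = 8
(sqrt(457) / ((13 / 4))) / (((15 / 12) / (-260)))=-1368.16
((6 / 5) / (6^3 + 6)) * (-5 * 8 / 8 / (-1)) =1 / 37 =0.03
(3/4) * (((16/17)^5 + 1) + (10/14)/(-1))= 15269619/19877998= 0.77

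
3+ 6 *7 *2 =87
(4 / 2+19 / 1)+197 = 218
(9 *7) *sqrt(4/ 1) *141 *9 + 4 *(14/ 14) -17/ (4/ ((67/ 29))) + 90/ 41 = 760438629/ 4756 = 159890.38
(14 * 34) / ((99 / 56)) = 26656 / 99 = 269.25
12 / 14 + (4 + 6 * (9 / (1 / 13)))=4948 / 7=706.86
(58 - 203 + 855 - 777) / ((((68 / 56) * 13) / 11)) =-10318 / 221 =-46.69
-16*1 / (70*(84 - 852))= 1 / 3360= 0.00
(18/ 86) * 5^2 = 225/ 43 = 5.23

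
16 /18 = 8 /9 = 0.89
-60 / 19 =-3.16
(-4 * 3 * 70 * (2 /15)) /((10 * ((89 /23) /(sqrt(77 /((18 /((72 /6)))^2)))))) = -2576 * sqrt(77) /1335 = -16.93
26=26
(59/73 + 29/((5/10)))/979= 4293/71467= 0.06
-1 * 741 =-741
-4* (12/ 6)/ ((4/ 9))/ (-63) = 2/ 7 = 0.29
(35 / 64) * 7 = 245 / 64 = 3.83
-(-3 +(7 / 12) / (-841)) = 30283 / 10092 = 3.00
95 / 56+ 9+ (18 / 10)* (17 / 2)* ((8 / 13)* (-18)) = -577961 / 3640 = -158.78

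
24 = 24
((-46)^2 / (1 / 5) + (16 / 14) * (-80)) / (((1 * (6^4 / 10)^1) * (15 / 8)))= 73420 / 1701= 43.16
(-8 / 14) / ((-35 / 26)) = 104 / 245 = 0.42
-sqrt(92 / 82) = -1.06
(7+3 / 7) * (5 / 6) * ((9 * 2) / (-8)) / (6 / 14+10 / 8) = -390 / 47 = -8.30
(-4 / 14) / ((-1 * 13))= 2 / 91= 0.02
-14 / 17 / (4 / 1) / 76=-7 / 2584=-0.00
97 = 97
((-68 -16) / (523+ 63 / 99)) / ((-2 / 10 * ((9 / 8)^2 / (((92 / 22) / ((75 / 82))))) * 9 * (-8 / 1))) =-6601 / 164025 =-0.04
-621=-621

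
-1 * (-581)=581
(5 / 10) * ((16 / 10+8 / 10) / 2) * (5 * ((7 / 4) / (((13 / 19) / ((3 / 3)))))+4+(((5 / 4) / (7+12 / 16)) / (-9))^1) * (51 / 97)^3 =1.46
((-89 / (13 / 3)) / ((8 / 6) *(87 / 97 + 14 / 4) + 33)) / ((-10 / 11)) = 854667 / 1470170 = 0.58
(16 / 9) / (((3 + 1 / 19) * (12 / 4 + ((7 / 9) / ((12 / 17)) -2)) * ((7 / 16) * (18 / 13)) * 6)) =0.08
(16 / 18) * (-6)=-16 / 3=-5.33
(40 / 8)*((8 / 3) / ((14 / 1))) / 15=4 / 63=0.06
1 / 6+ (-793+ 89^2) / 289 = 43057 / 1734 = 24.83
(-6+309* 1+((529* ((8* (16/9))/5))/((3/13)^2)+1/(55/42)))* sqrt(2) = 25445975* sqrt(2)/891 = 40388.38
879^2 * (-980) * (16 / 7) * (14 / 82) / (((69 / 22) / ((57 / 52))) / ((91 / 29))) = -8862130458720 / 27347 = -324062253.95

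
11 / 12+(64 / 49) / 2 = 1.57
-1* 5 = -5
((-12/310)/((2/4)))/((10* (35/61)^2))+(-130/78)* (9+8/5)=-50383853/2848125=-17.69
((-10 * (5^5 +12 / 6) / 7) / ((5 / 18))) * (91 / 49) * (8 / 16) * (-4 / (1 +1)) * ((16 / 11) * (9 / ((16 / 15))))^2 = 4498418.13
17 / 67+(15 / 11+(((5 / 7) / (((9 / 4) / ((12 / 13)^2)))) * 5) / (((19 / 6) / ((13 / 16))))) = 2503168 / 1274273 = 1.96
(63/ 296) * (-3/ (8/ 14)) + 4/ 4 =-139/ 1184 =-0.12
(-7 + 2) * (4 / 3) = -20 / 3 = -6.67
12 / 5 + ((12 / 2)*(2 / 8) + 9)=129 / 10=12.90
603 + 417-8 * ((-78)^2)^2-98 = -296119526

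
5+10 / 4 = 7.50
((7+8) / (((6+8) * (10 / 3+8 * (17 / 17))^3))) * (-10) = -2025 / 275128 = -0.01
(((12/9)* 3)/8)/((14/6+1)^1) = 3/20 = 0.15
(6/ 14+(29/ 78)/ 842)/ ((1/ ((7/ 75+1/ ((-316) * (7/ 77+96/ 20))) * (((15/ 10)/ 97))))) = 116544389593/ 189533435800800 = 0.00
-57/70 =-0.81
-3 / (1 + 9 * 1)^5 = -3 / 100000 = -0.00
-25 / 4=-6.25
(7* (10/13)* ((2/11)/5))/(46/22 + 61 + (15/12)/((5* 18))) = 2016/649727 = 0.00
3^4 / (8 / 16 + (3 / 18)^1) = 243 / 2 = 121.50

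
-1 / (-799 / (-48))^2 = -2304 / 638401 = -0.00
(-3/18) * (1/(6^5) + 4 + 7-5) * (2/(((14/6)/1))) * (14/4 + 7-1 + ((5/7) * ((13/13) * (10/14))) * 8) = -62100467/5334336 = -11.64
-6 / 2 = -3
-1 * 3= -3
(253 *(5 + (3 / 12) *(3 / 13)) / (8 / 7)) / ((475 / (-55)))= -5123503 / 39520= -129.64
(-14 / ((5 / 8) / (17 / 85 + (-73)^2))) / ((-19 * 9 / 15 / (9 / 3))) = 2984352 / 95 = 31414.23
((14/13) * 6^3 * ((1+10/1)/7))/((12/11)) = 4356/13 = 335.08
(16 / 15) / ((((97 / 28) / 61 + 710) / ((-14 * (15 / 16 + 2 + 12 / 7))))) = -1779736 / 18191655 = -0.10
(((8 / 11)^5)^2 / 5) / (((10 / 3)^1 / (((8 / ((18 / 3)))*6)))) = 12884901888 / 648435615025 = 0.02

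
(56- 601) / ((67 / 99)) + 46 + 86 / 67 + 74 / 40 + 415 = -457161 / 1340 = -341.16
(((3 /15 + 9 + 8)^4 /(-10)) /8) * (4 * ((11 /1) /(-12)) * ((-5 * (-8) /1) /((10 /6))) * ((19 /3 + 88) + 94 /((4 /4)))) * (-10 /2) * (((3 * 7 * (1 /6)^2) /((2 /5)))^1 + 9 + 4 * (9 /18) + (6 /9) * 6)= -335716001797 /225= -1492071119.10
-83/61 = -1.36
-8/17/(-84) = 2/357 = 0.01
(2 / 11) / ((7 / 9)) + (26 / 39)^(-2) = 765 / 308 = 2.48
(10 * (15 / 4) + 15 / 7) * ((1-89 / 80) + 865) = 7680201 / 224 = 34286.61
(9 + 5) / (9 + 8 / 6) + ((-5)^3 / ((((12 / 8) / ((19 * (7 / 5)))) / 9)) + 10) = -618098 / 31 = -19938.65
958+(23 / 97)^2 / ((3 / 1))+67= 28933204 / 28227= 1025.02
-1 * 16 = -16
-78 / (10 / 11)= -429 / 5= -85.80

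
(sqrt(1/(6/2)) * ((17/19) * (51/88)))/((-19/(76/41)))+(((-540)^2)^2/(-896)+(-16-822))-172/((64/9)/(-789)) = -10626776455/112-289 * sqrt(3)/17138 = -94881932.66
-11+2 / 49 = -537 / 49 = -10.96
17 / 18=0.94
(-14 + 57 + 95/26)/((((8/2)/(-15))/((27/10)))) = -98253/208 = -472.37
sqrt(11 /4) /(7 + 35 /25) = 5 * sqrt(11) /84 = 0.20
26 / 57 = 0.46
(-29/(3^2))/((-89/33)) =319/267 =1.19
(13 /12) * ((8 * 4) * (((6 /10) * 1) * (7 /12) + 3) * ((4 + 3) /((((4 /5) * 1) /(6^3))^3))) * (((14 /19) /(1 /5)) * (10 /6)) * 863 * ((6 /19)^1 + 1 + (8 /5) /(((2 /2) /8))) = 432078426761436000 /361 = 1196893148923645.43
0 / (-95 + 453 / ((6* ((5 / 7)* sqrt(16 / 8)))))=0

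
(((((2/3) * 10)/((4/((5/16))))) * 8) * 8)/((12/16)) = 400/9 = 44.44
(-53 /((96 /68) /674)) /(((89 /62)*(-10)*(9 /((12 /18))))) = 9412747 /72090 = 130.57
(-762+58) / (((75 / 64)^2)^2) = -11811160064 / 31640625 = -373.29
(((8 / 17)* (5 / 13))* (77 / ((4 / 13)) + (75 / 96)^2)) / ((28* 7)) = 1284405 / 5544448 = 0.23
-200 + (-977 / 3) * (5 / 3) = -6685 / 9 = -742.78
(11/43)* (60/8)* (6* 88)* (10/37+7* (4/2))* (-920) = -21159705600/1591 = -13299626.40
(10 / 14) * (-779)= -3895 / 7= -556.43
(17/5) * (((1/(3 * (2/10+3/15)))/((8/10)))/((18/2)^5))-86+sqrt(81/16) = -118688405/1417176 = -83.75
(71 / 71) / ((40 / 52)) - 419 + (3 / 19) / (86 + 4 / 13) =-417.70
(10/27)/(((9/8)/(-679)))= -54320/243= -223.54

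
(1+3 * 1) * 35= 140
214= 214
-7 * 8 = -56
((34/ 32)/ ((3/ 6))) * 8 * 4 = 68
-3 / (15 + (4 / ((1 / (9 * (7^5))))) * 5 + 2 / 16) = -24 / 24202201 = -0.00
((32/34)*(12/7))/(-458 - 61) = -64/20587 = -0.00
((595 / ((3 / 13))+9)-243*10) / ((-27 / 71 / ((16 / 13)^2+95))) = -39930.91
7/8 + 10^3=8007/8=1000.88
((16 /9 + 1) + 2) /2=43 /18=2.39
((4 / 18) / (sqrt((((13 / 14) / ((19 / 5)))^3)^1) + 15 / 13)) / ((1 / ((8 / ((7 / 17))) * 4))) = 38029368832 / 2513000985 - 90832768 * sqrt(17290) / 7539002955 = 13.55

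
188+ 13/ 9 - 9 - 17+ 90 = 2281/ 9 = 253.44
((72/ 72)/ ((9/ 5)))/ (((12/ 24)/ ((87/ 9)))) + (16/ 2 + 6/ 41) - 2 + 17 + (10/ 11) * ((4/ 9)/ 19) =7845137/ 231363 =33.91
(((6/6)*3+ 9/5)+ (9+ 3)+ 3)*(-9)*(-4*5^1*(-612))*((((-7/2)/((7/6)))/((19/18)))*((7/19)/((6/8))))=1099308672/361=3045176.38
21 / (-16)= -21 / 16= -1.31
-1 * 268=-268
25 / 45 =5 / 9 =0.56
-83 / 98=-0.85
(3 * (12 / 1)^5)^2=557256278016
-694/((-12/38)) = 6593/3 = 2197.67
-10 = -10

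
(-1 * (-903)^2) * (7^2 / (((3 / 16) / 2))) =-426187104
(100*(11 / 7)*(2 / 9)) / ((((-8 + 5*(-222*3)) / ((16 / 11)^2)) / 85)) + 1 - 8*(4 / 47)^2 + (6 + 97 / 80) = 1282226810041 / 204397356240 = 6.27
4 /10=2 /5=0.40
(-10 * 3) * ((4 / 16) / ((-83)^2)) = -15 / 13778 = -0.00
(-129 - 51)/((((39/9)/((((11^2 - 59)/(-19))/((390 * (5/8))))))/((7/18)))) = 3472/16055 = 0.22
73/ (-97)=-73/ 97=-0.75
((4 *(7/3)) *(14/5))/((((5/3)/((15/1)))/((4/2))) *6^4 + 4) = 98/285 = 0.34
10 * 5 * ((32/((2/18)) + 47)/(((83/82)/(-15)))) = -20602500/83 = -248222.89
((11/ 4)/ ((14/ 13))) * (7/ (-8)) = -143/ 64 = -2.23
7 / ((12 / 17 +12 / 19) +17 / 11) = 2.43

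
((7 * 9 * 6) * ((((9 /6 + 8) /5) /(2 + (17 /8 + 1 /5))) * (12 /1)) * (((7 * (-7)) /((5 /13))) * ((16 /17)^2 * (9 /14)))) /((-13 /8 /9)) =200156479488 /249985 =800673.96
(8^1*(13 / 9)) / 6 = 52 / 27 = 1.93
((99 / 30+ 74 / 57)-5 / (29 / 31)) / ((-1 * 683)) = 12341 / 11289990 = 0.00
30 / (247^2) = 30 / 61009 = 0.00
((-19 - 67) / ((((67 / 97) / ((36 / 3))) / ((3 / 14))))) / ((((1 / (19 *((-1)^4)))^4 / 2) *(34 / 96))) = -235616968.18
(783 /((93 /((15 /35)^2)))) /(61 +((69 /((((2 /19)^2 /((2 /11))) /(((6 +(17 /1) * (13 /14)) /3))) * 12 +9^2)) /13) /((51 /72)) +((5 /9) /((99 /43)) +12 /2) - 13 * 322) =-458925457765203 /1222287902976431242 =-0.00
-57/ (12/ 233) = -4427/ 4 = -1106.75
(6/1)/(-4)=-3/2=-1.50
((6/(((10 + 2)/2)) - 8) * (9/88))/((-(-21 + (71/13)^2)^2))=1799343/195893632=0.01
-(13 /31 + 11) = -11.42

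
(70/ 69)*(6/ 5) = 28/ 23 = 1.22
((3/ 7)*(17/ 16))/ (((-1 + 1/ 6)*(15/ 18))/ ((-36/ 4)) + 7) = 4131/ 64204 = 0.06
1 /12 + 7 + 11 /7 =727 /84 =8.65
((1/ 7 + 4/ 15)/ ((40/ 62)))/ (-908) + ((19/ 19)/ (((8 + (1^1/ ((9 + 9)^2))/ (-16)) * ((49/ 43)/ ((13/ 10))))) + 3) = 1739165590339/ 553538319600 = 3.14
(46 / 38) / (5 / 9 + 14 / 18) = 69 / 76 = 0.91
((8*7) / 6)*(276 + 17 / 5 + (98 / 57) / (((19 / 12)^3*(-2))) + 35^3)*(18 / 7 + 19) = 8688375.60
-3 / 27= -1 / 9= -0.11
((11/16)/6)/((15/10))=11/144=0.08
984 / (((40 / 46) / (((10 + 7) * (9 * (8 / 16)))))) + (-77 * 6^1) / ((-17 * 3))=7358999 / 85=86576.46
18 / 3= 6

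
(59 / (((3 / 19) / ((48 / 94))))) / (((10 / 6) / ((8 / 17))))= 215232 / 3995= 53.88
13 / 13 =1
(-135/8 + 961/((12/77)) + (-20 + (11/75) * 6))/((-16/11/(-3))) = 40460783/3200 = 12643.99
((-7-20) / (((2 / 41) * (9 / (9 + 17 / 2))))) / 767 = -4305 / 3068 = -1.40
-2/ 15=-0.13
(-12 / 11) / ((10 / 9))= -54 / 55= -0.98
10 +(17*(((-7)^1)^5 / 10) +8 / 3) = -856777 / 30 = -28559.23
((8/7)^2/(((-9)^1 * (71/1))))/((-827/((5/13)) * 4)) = 80/336624561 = 0.00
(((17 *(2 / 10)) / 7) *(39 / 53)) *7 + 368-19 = 93148 / 265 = 351.50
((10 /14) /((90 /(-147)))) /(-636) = 7 /3816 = 0.00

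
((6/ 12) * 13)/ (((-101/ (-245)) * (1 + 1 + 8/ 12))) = 9555/ 1616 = 5.91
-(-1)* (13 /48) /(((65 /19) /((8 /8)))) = 19 /240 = 0.08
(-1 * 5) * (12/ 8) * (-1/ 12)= 5/ 8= 0.62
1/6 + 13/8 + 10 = 283/24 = 11.79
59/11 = 5.36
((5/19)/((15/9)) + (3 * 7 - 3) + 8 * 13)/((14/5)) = 11605/266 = 43.63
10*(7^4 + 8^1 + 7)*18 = 434880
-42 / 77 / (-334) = 0.00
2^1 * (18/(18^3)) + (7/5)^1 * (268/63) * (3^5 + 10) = 1220477/810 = 1506.76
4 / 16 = 1 / 4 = 0.25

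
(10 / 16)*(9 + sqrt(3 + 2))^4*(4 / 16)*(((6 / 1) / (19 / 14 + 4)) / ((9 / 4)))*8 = 9632*sqrt(5) / 5 + 252448 / 45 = 9917.52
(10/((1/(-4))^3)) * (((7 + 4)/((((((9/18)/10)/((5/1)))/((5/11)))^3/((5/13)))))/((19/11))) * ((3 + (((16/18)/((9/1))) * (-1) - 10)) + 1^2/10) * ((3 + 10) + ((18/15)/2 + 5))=1405912000000000/73359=19164819585.87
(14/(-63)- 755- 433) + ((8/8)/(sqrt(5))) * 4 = -1186.43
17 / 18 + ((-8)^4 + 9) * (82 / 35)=1211915 / 126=9618.37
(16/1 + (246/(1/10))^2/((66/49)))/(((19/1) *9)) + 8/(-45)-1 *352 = 81265216/3135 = 25921.92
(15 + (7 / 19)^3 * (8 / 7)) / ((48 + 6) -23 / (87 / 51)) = 2995033 / 8059325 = 0.37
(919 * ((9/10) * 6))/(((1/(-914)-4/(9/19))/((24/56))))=-612335214/2431555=-251.83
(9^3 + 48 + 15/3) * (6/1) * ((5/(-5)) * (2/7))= -9384/7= -1340.57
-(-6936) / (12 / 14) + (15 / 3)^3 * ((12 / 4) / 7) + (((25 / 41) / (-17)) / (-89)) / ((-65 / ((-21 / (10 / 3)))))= 91963550743 / 11290006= 8145.57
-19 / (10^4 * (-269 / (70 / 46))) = 133 / 12374000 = 0.00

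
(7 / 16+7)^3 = 1685159 / 4096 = 411.42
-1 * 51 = -51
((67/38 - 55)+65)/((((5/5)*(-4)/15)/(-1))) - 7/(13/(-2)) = 89293/1976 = 45.19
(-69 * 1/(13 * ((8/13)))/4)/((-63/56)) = 23/12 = 1.92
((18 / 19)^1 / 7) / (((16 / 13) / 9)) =1053 / 1064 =0.99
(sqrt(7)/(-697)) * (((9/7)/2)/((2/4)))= -9 * sqrt(7)/4879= -0.00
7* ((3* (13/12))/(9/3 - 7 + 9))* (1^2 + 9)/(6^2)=91/72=1.26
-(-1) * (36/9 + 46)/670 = 5/67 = 0.07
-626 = -626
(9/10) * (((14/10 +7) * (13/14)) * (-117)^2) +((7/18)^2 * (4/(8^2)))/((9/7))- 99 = 111971819167/1166400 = 95997.79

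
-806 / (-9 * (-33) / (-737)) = 54002 / 27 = 2000.07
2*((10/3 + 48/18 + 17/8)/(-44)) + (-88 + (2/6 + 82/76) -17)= -1042897/10032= -103.96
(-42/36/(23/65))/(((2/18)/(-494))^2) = -1498991130/23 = -65173527.39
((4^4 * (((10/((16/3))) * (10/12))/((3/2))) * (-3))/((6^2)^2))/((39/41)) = -0.65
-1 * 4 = -4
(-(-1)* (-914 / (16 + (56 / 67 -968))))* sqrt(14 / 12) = 30619* sqrt(42) / 191184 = 1.04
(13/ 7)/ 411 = 13/ 2877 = 0.00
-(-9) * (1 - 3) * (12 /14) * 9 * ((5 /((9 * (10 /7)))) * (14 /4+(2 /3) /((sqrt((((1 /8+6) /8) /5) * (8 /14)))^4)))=-239661 /49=-4891.04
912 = 912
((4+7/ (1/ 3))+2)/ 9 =3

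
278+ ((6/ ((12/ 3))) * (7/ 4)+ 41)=2573/ 8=321.62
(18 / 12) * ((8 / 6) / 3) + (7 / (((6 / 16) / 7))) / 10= 206 / 15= 13.73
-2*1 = -2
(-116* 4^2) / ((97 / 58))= -107648 / 97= -1109.77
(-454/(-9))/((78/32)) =7264/351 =20.70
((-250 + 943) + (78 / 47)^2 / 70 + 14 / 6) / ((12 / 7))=40322054 / 99405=405.63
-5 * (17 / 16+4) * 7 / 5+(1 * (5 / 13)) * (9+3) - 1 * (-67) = 7525 / 208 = 36.18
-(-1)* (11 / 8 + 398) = 3195 / 8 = 399.38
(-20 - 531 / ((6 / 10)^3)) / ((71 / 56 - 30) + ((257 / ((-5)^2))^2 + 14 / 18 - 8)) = -780675000 / 21963071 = -35.54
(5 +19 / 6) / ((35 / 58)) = 203 / 15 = 13.53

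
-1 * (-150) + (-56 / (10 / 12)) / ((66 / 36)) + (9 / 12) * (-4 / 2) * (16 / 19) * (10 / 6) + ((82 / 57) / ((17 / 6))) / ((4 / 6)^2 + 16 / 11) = 111.51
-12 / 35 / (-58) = 0.01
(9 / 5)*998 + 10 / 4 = 17989 / 10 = 1798.90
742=742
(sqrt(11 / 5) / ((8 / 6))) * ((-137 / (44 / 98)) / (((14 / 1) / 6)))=-8631 * sqrt(55) / 440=-145.48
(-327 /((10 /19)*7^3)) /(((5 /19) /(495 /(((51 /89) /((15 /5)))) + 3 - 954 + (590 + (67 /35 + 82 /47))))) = -7375273533351 /479599750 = -15377.98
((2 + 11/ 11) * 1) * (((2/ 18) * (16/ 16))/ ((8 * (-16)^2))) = 1/ 6144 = 0.00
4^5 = 1024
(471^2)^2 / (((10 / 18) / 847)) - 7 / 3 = 1125461914227154 / 15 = 75030794281810.27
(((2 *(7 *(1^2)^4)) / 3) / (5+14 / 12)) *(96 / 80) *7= 1176 / 185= 6.36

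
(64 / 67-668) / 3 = -44692 / 201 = -222.35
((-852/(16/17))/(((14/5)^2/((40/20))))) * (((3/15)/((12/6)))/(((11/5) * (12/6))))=-5.25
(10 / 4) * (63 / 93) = 105 / 62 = 1.69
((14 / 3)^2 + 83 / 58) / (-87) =-12115 / 45414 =-0.27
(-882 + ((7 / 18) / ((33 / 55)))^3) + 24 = -135061237 / 157464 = -857.73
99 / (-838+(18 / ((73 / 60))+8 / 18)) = -65043 / 540554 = -0.12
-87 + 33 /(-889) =-77376 /889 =-87.04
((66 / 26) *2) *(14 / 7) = 132 / 13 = 10.15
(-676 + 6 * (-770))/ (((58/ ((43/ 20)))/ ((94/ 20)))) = -668951/ 725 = -922.69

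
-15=-15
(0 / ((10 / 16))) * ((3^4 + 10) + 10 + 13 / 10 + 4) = 0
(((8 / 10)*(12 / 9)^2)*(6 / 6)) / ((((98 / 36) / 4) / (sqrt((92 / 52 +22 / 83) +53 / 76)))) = 256*sqrt(4592367507) / 5022745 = 3.45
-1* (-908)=908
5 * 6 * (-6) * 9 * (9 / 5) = -2916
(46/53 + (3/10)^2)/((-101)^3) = -5077/5460595300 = -0.00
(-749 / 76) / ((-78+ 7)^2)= -749 / 383116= -0.00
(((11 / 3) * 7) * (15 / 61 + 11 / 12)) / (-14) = -9361 / 4392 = -2.13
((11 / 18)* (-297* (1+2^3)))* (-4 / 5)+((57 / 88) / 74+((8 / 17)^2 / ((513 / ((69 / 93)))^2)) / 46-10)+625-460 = 3478811642942718253 / 2379799433824560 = 1461.81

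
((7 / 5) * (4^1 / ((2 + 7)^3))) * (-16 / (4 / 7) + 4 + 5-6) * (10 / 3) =-1400 / 2187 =-0.64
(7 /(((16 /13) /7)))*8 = 637 /2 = 318.50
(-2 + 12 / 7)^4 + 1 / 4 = 2465 / 9604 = 0.26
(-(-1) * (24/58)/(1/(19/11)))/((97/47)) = 10716/30943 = 0.35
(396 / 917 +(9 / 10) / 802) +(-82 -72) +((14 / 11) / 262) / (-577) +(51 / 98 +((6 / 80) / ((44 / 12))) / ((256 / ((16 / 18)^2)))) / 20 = -72243229968193517 / 470514199478400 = -153.54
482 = 482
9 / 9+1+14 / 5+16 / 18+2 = 346 / 45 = 7.69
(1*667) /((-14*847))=-667 /11858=-0.06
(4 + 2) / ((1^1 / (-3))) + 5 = -13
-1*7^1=-7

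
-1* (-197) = 197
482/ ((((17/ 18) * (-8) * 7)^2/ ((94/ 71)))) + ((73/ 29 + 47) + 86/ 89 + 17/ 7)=551599368263/ 10380069644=53.14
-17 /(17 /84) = -84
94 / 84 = 47 / 42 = 1.12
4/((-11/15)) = -60/11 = -5.45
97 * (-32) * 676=-2098304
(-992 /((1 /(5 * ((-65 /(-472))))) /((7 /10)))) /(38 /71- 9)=56.49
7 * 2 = 14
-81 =-81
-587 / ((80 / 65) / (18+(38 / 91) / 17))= -4091977 / 476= -8596.59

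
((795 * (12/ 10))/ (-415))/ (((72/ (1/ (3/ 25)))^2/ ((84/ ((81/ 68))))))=-788375/ 363042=-2.17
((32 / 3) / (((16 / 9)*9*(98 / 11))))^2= 121 / 21609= 0.01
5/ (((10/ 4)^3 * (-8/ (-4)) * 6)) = 2/ 75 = 0.03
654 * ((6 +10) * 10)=104640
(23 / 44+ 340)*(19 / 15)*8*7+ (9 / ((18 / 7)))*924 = 4519088 / 165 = 27388.41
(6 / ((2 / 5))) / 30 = 1 / 2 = 0.50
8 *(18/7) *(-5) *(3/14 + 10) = -51480/49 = -1050.61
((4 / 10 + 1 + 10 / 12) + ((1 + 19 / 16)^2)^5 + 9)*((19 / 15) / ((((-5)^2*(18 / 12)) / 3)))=789706082228277989 / 3092376453120000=255.37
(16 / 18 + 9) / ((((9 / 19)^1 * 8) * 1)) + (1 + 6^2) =25667 / 648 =39.61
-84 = -84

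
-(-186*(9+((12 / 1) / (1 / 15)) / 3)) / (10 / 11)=14117.40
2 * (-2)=-4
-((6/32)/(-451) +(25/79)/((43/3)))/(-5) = 531009/122563760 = 0.00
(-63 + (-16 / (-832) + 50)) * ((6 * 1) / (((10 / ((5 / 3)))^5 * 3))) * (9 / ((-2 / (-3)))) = -75 / 1664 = -0.05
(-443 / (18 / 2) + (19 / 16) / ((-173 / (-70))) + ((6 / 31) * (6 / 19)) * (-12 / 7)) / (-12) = 4.07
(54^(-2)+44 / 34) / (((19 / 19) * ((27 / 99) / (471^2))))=17398718491 / 16524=1052936.24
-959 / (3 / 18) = -5754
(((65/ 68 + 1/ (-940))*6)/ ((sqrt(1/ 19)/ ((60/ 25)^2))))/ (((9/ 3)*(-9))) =-5.33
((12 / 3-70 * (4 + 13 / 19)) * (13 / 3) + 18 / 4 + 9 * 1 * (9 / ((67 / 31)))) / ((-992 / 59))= 613578937 / 7576896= 80.98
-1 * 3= -3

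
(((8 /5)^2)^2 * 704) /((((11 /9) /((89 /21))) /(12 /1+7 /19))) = 197873.39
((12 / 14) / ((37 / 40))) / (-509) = -0.00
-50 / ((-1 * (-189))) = -50 / 189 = -0.26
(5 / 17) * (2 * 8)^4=327680 / 17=19275.29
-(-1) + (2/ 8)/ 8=33/ 32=1.03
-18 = -18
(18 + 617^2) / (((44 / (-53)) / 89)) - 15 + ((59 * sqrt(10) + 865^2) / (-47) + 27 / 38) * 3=-1605521916593 / 39292 - 177 * sqrt(10) / 47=-40861304.71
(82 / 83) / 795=82 / 65985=0.00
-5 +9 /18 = -9 /2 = -4.50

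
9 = 9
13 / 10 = 1.30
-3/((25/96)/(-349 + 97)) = 72576/25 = 2903.04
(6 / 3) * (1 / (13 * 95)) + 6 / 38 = 197 / 1235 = 0.16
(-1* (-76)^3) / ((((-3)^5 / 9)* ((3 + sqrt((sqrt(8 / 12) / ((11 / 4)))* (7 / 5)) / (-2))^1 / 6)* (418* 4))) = -438976 / (-228* 2^(1 / 4)* 3^(3 / 4)* sqrt(385) / 5 + 22572) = -21.79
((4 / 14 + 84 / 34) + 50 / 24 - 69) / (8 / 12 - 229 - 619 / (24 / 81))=183242 / 6618661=0.03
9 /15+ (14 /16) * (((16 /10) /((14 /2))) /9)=28 /45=0.62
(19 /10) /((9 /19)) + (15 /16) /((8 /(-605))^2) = 247251707 /46080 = 5365.71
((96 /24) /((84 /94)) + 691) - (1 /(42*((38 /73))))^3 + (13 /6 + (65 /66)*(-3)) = 31065709601581 /44718924096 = 694.69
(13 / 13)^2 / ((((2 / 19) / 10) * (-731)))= -95 / 731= -0.13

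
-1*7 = -7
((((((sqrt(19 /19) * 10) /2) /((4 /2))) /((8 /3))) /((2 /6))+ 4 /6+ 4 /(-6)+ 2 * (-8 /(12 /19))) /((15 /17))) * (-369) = 753457 /80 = 9418.21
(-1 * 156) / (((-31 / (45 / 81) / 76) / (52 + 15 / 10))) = 11367.31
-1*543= -543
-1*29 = -29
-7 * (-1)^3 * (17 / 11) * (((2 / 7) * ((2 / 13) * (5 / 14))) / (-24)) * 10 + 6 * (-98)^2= 346089319 / 6006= 57623.93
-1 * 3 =-3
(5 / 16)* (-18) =-45 / 8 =-5.62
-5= -5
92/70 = 46/35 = 1.31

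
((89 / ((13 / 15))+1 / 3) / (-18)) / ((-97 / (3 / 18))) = 0.01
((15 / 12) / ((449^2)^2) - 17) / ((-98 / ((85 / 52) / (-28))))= -33559475328765 / 3313864647556736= -0.01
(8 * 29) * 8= 1856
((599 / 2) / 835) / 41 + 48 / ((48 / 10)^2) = 859469 / 410820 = 2.09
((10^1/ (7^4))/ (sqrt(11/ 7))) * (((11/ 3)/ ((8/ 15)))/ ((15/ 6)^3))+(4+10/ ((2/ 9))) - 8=2 * sqrt(77)/ 12005+41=41.00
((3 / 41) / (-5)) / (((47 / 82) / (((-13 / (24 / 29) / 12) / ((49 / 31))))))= 11687 / 552720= 0.02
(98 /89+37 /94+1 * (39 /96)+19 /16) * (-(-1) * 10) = 2067065 /66928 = 30.88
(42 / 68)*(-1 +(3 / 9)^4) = -280 / 459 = -0.61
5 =5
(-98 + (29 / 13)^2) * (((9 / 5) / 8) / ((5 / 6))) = -25.12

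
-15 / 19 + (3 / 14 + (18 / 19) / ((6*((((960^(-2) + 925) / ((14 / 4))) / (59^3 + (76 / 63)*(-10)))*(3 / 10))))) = 408.41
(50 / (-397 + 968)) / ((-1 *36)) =-25 / 10278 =-0.00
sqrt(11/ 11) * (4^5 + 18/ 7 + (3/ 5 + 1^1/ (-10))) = 14379/ 14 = 1027.07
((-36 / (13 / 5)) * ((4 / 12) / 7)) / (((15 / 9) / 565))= -20340 / 91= -223.52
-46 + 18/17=-764/17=-44.94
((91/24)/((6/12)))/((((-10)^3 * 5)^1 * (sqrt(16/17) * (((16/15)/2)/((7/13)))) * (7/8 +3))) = -49 * sqrt(17)/496000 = -0.00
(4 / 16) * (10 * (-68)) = -170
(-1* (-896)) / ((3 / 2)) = 1792 / 3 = 597.33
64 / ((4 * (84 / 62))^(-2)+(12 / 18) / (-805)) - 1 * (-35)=211502585 / 107827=1961.50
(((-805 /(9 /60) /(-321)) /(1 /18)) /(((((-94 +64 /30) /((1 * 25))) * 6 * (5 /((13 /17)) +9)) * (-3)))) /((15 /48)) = 1610000 /1718313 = 0.94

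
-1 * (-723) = 723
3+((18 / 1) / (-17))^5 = 1.67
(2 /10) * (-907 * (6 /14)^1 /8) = -2721 /280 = -9.72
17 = 17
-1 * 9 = -9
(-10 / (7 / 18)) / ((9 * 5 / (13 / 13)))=-4 / 7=-0.57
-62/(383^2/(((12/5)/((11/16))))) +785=6333285671/8067895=785.00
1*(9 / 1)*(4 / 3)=12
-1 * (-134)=134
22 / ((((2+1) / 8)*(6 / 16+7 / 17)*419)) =23936 / 134499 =0.18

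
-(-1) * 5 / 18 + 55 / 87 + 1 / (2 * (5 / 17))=2.61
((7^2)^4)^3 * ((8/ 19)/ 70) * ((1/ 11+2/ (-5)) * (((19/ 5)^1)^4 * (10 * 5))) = -3713487180911075011889.84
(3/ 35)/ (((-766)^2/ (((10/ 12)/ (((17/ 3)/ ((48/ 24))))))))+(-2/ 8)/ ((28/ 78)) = -13893543/ 19949704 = -0.70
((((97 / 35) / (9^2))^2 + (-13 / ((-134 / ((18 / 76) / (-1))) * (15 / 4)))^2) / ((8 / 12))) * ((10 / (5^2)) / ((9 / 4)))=12589233704 / 39073668576075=0.00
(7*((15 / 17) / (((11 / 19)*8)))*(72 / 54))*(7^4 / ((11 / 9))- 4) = 14340725 / 4114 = 3485.83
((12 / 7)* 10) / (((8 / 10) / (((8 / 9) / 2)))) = 9.52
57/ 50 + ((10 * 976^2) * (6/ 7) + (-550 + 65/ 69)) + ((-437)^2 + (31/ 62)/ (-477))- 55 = 16041555542027/ 1919925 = 8355303.22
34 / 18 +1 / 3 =20 / 9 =2.22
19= 19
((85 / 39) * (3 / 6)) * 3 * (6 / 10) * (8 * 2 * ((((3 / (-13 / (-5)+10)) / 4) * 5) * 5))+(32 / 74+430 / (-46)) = 37.79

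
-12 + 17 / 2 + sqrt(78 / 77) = -7 / 2 + sqrt(6006) / 77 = -2.49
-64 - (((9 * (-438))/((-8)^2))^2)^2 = -14392906.86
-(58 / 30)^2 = -841 / 225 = -3.74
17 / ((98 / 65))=11.28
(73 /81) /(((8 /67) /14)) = 34237 /324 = 105.67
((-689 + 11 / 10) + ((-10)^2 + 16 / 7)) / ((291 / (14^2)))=-573902 / 1455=-394.43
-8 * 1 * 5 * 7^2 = -1960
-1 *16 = -16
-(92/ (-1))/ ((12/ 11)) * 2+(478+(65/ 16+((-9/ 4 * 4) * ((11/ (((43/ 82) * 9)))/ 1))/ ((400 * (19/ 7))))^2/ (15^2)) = 5180296594252907/ 8009868000000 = 646.74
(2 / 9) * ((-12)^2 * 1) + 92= 124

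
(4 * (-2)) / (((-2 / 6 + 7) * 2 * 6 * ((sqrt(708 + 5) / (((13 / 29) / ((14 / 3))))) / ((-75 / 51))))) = 195 * sqrt(713) / 9842252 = 0.00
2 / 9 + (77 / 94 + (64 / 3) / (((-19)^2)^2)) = 114830849 / 110251566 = 1.04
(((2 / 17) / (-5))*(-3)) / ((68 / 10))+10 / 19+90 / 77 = 721109 / 422807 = 1.71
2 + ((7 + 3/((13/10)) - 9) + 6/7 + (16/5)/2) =2168/455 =4.76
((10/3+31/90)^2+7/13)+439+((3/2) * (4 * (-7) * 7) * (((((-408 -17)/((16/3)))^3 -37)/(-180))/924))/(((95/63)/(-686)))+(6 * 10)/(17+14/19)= 12376493536929476753/30378372710400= 407411.34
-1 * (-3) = 3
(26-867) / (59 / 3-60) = 2523 / 121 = 20.85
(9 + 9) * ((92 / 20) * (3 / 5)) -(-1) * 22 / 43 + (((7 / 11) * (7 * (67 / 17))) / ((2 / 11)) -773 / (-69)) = 398350451 / 2521950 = 157.95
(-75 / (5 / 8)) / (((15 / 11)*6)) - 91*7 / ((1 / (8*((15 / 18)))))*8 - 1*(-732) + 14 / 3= -99754 / 3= -33251.33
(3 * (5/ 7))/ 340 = 3/ 476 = 0.01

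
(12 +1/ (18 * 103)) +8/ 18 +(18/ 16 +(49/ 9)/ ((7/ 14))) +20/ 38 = 3520513/ 140904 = 24.99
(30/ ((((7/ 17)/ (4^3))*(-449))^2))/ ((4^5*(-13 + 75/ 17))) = -294780/ 721126777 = -0.00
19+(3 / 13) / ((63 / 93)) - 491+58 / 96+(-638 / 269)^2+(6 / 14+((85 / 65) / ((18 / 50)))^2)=-7160589163025 / 15848795664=-451.81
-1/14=-0.07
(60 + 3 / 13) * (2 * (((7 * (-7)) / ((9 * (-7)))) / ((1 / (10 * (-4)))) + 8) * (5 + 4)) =-25056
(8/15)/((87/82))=656/1305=0.50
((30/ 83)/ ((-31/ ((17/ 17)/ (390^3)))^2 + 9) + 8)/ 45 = 748441489623048002002/ 4209983379129645011205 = 0.18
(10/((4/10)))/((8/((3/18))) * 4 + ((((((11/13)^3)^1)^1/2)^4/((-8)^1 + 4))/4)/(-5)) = 745538723919392000/5725740538129307281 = 0.13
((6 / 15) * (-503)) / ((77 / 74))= -74444 / 385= -193.36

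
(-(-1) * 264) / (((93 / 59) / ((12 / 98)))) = 31152 / 1519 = 20.51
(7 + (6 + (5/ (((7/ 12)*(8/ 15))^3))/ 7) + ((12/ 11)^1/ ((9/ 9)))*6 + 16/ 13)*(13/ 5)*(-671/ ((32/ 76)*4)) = -141654536537/ 3073280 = -46092.30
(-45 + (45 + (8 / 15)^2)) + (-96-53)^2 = 4995289 / 225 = 22201.28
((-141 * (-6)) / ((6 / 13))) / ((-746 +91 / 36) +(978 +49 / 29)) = 1913652 / 246611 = 7.76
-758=-758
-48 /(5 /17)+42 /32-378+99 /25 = -214371 /400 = -535.93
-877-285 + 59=-1103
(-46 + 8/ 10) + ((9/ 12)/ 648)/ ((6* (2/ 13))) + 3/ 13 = -30304819/ 673920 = -44.97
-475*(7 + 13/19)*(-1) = 3650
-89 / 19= -4.68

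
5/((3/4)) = 20/3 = 6.67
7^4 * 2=4802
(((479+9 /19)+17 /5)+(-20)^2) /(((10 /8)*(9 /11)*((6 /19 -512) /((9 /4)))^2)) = 0.02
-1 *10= -10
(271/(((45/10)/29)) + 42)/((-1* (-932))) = 4024/2097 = 1.92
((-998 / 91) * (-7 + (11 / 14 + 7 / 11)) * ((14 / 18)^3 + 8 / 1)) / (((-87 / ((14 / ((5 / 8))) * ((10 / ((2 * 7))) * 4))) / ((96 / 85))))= -83396392960 / 193714983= -430.51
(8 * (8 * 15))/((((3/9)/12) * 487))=34560/487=70.97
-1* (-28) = 28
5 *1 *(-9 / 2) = -45 / 2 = -22.50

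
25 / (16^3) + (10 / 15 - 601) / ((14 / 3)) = -3688273 / 28672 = -128.64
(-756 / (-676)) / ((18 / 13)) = 21 / 26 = 0.81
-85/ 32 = -2.66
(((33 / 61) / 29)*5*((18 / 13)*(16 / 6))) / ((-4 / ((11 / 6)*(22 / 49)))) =-0.07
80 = 80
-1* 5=-5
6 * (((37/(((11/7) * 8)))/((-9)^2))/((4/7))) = 1813/4752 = 0.38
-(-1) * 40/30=4/3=1.33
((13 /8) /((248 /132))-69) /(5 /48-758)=101385 /1127749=0.09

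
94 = 94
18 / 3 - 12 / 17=90 / 17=5.29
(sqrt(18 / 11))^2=1.64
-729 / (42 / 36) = -4374 / 7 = -624.86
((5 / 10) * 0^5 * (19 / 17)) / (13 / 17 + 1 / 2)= 0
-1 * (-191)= 191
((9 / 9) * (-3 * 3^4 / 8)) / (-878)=243 / 7024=0.03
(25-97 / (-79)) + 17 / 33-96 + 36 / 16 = -698749 / 10428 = -67.01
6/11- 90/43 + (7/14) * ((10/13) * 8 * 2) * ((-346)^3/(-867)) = 1567390239868/5331183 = 294004.21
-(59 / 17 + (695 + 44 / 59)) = -701314 / 1003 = -699.22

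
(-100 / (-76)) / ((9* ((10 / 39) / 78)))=845 / 19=44.47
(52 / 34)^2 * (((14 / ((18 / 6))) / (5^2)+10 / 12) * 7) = 7098 / 425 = 16.70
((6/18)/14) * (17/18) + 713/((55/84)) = 45279287/41580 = 1088.97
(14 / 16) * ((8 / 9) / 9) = 7 / 81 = 0.09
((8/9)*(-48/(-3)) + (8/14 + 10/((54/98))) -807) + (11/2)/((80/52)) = -5824853/7560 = -770.48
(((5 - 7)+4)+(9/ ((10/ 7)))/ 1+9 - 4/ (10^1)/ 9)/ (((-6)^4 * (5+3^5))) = 1553/ 28926720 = 0.00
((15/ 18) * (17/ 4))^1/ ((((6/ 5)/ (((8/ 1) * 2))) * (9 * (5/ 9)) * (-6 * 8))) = -85/ 432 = -0.20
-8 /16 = -1 /2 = -0.50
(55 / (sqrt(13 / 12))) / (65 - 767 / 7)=-385* sqrt(39) / 2028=-1.19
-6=-6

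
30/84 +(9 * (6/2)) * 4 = 1517/14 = 108.36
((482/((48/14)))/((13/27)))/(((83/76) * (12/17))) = 1634703/4316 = 378.75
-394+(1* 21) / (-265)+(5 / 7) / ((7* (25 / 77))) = -730434 / 1855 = -393.76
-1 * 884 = -884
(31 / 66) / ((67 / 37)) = 1147 / 4422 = 0.26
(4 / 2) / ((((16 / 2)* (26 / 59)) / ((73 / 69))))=4307 / 7176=0.60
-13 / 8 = -1.62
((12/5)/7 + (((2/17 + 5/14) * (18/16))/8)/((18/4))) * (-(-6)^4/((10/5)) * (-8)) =1103301/595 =1854.29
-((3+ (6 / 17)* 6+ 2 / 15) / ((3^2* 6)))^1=-1339 / 13770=-0.10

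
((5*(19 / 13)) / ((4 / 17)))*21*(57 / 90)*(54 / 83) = 268.74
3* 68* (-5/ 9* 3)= -340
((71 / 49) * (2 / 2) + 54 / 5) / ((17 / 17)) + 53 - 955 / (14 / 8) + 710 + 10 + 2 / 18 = 528419 / 2205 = 239.65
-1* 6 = -6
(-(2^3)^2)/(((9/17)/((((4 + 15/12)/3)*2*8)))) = -30464/9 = -3384.89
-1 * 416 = -416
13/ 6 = 2.17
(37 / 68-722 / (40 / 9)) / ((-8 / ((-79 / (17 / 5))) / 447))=-242988753 / 1156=-210197.88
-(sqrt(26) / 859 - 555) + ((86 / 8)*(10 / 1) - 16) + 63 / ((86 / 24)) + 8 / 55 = 3141793 / 4730 - sqrt(26) / 859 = 664.22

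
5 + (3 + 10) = 18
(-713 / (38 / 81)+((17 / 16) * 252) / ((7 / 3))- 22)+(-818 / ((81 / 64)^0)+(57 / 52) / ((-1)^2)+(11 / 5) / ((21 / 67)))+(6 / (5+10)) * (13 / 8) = -231993823 / 103740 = -2236.30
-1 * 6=-6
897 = 897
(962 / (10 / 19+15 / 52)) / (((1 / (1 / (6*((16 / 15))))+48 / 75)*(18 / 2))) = 594035 / 31878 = 18.63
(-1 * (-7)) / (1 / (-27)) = -189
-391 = -391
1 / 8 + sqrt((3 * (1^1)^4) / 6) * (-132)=1 / 8-66 * sqrt(2)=-93.21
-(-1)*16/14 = 8/7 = 1.14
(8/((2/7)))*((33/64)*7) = 1617/16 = 101.06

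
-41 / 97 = -0.42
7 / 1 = 7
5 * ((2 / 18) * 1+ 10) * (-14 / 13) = -490 / 9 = -54.44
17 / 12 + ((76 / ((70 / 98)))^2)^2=961231025537 / 7500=128164136.74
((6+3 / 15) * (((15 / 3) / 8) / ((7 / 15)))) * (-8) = -66.43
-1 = -1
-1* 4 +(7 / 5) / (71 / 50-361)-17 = -377629 / 17979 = -21.00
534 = 534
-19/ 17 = -1.12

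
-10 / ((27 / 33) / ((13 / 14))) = -715 / 63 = -11.35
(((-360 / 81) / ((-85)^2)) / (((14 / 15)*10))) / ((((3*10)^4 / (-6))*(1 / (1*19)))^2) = -0.00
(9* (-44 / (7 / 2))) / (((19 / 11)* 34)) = -4356 / 2261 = -1.93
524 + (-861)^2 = 741845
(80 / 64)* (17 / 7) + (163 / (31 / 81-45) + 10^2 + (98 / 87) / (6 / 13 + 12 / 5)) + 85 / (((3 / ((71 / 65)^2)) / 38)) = 36837395656759 / 26609195340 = 1384.39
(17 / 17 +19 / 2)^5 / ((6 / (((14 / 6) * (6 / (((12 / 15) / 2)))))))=47647845 / 64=744497.58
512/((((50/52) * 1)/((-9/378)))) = -6656/525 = -12.68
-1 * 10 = -10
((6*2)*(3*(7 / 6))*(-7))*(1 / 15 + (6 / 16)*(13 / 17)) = -35329 / 340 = -103.91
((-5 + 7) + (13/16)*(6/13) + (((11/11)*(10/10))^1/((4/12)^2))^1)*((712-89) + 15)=7257.25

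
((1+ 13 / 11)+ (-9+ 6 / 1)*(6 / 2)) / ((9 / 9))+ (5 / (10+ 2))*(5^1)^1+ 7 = 299 / 132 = 2.27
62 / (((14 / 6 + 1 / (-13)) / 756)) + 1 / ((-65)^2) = 965416736 / 46475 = 20772.82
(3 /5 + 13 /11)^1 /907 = 98 /49885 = 0.00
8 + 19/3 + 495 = 1528/3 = 509.33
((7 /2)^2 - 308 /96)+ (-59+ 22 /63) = -25003 /504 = -49.61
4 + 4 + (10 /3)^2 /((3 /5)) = 716 /27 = 26.52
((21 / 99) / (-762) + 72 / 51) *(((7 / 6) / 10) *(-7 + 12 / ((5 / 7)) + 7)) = 5913173 / 2137410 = 2.77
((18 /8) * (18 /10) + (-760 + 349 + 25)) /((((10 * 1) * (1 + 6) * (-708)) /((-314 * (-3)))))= 1199323 /165200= 7.26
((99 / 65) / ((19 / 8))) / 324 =22 / 11115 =0.00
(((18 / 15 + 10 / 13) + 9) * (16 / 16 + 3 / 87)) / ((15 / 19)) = 27094 / 1885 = 14.37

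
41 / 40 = 1.02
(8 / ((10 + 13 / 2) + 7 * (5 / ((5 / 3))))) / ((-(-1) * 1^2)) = 16 / 75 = 0.21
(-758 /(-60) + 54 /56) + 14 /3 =2557 /140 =18.26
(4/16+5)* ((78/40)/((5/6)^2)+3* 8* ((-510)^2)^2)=4262076630007371/500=8524153260014.74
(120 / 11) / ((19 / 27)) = 3240 / 209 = 15.50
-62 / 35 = -1.77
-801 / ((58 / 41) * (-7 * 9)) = 3649 / 406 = 8.99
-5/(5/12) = -12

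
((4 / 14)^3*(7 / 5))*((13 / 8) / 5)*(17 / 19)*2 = 442 / 23275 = 0.02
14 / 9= 1.56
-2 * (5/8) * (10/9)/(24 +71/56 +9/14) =-700/13059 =-0.05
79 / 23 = 3.43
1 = 1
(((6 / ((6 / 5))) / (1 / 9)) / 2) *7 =315 / 2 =157.50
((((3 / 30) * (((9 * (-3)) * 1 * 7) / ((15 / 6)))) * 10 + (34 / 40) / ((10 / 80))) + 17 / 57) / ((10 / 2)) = -19523 / 1425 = -13.70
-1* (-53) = 53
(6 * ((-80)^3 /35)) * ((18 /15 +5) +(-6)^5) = 4773765120 /7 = 681966445.71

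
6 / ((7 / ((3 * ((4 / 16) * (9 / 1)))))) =81 / 14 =5.79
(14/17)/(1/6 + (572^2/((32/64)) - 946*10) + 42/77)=924/723587575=0.00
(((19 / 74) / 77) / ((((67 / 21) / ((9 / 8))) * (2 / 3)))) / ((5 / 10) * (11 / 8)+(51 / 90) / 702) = 8102835 / 3162276854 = 0.00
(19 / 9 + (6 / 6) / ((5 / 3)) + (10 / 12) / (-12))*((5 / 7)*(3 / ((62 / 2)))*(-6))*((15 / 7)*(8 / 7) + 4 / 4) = -160719 / 42532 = -3.78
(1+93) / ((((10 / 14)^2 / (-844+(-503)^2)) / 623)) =144719409954 / 5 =28943881990.80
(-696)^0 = 1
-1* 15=-15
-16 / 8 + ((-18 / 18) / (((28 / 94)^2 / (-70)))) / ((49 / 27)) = 296843 / 686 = 432.72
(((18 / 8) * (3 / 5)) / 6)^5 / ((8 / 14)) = 0.00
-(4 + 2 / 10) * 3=-63 / 5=-12.60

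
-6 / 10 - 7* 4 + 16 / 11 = -1493 / 55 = -27.15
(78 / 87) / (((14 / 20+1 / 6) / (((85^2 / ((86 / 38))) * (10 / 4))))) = 10295625 / 1247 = 8256.32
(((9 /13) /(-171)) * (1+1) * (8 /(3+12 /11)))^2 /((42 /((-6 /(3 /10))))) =-61952 /518881545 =-0.00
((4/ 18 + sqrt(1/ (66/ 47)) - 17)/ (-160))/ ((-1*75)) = -151/ 108000 + sqrt(3102)/ 792000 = -0.00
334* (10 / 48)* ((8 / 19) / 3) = 1670 / 171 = 9.77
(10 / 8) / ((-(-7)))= 5 / 28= 0.18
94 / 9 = 10.44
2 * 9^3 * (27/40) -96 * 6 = 8163/20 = 408.15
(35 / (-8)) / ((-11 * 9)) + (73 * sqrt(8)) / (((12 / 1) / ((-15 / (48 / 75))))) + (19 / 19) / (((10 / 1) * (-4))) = 19 / 990-9125 * sqrt(2) / 32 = -403.25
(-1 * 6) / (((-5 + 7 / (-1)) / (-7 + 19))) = 6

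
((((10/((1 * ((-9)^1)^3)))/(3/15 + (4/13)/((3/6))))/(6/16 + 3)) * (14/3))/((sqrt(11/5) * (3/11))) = -72800 * sqrt(55)/9388791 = -0.06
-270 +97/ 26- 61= -8509/ 26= -327.27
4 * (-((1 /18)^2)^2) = -1 /26244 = -0.00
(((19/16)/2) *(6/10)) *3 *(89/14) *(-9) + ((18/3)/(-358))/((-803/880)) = -1789262457/29270080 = -61.13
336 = 336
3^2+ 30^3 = 27009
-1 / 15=-0.07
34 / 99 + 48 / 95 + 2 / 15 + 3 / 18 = 21607 / 18810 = 1.15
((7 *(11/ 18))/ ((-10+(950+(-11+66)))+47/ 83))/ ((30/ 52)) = 7553/ 1014120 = 0.01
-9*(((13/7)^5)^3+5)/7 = -460886677394764248/33232930569601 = -13868.37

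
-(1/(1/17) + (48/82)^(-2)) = -11473/576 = -19.92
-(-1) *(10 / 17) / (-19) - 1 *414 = -133732 / 323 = -414.03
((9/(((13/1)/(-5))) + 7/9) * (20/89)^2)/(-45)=25120/8340813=0.00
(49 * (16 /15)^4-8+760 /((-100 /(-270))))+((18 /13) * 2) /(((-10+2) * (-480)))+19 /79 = 7013241759817 /3327480000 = 2107.67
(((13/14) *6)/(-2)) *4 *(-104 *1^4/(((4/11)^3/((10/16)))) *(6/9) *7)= 1124695/16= 70293.44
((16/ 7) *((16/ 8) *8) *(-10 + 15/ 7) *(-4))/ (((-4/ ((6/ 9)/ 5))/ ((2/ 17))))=-11264/ 2499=-4.51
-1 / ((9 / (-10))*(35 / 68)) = 136 / 63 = 2.16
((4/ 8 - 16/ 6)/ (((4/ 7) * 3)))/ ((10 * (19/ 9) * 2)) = -0.03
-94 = -94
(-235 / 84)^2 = 55225 / 7056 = 7.83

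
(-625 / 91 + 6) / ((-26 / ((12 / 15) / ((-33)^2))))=158 / 6441435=0.00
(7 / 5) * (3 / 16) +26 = 2101 / 80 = 26.26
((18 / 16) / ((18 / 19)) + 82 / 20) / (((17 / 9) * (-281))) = -3807 / 382160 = -0.01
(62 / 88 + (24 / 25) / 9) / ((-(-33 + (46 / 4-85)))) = 2677 / 351450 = 0.01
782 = 782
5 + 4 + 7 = 16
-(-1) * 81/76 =81/76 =1.07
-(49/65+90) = -5899/65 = -90.75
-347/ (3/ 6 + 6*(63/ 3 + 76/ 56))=-4858/ 1885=-2.58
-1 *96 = -96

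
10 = 10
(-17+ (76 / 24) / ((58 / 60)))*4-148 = -5884 / 29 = -202.90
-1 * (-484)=484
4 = 4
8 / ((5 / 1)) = 1.60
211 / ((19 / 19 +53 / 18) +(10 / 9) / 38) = 8018 / 151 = 53.10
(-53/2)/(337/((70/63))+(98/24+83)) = -1590/23423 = -0.07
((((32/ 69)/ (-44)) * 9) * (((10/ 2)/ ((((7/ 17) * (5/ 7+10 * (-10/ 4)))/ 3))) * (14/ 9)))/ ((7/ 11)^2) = 88/ 161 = 0.55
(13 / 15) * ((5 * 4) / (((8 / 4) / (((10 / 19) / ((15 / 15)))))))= 260 / 57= 4.56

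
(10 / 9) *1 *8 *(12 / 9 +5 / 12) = 140 / 9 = 15.56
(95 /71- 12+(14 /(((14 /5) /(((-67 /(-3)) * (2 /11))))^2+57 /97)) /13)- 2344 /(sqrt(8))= -586 * sqrt(2)- 51533914036 /5340866583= -838.38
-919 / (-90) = 919 / 90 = 10.21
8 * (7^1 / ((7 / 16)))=128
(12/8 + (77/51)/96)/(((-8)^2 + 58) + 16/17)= 7421/601920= 0.01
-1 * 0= 0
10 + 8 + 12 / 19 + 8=506 / 19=26.63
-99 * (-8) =792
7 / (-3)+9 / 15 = -26 / 15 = -1.73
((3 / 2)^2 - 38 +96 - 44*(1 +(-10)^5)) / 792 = 17600065 / 3168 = 5555.58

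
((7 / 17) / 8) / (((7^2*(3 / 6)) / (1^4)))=1 / 476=0.00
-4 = -4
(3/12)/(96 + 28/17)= 17/6640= 0.00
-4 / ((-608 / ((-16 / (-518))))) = 1 / 4921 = 0.00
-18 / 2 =-9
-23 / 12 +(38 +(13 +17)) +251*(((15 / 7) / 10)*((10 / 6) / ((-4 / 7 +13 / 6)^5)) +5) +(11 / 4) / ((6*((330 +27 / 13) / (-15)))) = 1329.74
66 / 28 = 33 / 14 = 2.36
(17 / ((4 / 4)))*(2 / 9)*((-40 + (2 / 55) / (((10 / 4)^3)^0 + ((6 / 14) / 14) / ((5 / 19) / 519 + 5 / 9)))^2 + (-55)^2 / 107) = 690000313737192141350 / 112362636427231641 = 6140.83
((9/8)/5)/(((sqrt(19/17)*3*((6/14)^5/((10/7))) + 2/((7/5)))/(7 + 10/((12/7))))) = 80851334025/39980465242 - 404325999*sqrt(323)/159921860968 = 1.98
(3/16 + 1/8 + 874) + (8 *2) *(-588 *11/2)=-813915/16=-50869.69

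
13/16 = 0.81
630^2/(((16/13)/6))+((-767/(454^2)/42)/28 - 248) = 468941942493265/242392416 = 1934639.50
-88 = -88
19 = 19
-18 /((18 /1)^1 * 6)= -1 /6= -0.17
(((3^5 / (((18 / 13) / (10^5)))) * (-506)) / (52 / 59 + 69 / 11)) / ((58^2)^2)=-360207168750 / 3283905683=-109.69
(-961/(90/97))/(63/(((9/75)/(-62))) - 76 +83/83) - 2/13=-4660679/38171250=-0.12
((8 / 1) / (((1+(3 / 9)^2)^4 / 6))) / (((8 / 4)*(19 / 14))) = 137781 / 11875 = 11.60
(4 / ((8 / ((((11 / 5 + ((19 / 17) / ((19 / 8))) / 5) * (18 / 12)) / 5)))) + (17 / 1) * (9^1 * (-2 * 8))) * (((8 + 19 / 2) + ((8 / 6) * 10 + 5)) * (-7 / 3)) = 27832567 / 136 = 204651.23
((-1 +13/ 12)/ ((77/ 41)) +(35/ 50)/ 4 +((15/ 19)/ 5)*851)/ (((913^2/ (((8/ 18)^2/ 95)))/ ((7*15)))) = 47256466/ 1340591512095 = 0.00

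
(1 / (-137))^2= 0.00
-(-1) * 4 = 4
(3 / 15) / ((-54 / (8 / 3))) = -4 / 405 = -0.01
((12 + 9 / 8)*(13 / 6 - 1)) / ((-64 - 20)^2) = 5 / 2304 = 0.00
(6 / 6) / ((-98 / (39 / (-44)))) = 39 / 4312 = 0.01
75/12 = 6.25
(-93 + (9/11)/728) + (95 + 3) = 40049/8008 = 5.00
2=2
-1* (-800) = 800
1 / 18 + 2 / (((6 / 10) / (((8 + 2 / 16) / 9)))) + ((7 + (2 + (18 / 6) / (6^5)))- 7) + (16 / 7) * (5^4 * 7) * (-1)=-25906871 / 2592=-9994.93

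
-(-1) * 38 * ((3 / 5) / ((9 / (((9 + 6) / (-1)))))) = -38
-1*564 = -564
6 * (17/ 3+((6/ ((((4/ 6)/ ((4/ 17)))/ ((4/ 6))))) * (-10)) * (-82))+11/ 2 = 237503/ 34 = 6985.38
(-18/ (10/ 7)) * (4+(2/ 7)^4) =-17316/ 343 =-50.48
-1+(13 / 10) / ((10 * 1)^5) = -999987 / 1000000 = -1.00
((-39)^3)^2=3518743761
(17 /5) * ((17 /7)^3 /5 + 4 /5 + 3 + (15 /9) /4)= 495499 /20580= 24.08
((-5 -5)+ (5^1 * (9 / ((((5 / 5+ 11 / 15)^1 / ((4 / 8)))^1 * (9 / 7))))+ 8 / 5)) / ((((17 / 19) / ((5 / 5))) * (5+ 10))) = 2793 / 22100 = 0.13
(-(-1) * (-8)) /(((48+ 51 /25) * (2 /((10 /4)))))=-250 /1251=-0.20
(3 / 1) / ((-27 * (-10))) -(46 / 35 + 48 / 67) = -85247 / 42210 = -2.02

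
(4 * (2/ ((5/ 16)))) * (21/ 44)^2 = 3528/ 605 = 5.83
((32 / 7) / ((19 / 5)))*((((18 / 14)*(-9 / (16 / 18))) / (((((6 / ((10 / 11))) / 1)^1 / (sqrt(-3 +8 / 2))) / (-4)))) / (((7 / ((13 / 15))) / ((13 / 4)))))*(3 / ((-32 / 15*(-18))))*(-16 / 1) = -342225 / 71687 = -4.77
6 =6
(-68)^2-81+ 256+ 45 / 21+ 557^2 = 2205351 / 7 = 315050.14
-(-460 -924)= 1384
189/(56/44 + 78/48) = 5544/85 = 65.22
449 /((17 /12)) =5388 /17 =316.94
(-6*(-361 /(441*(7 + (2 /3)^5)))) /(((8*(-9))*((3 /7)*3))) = -0.01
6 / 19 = 0.32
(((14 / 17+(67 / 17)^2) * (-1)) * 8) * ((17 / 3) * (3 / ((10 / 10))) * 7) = -15571.29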